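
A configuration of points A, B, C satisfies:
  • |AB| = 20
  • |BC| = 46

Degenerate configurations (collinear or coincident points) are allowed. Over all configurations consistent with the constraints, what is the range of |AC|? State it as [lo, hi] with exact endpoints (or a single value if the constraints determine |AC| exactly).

|AB| ∈ {20}
|BC| ∈ {46}
|AC| ∈ [26, 66]

|AC| ∈ [26, 66]  (≈ [26.0000, 66.0000])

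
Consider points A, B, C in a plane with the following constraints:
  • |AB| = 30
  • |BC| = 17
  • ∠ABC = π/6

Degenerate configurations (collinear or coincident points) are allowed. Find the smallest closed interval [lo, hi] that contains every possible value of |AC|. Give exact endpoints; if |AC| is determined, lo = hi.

|AB| ∈ {30}
|BC| ∈ {17}
|AC| ∈ {√(1189 - 510·√(3))}

|AC| = √(1189 - 510·√(3))  (≈ 17.4830)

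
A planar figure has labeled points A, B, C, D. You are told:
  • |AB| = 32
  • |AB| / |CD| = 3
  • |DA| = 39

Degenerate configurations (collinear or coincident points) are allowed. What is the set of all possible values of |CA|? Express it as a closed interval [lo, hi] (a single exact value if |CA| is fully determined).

|AB| ∈ {32}
|AD| ∈ {39}
|CD| ∈ {32/3}
|BD| ∈ [7, 71]
|AC| ∈ [85/3, 149/3]
|BC| ∈ [0, 245/3]

|CA| ∈ [85/3, 149/3]  (≈ [28.3333, 49.6667])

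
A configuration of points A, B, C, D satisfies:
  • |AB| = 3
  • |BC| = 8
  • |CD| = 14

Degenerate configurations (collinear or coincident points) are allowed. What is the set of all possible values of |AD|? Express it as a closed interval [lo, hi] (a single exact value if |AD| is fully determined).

|AD| ∈ [3, 25]  (≈ [3.0000, 25.0000])

|AB| ∈ {3}
|BC| ∈ {8}
|CD| ∈ {14}
|AC| ∈ [5, 11]
|BD| ∈ [6, 22]
|AD| ∈ [3, 25]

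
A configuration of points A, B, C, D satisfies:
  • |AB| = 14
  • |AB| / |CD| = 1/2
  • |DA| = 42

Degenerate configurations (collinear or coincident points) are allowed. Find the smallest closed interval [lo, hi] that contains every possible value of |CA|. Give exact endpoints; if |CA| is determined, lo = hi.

|CA| ∈ [14, 70]  (≈ [14.0000, 70.0000])

|AB| ∈ {14}
|AD| ∈ {42}
|CD| ∈ {28}
|BD| ∈ [28, 56]
|AC| ∈ [14, 70]
|BC| ∈ [0, 84]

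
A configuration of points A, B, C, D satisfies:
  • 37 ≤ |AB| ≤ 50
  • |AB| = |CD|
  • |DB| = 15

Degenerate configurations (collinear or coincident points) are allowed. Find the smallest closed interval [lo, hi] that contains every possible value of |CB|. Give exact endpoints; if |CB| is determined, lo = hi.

|CB| ∈ [22, 65]  (≈ [22.0000, 65.0000])

|AB| ∈ [37, 50]
|BD| ∈ {15}
|CD| ∈ [37, 50]
|AD| ∈ [22, 65]
|BC| ∈ [22, 65]
|AC| ∈ [0, 115]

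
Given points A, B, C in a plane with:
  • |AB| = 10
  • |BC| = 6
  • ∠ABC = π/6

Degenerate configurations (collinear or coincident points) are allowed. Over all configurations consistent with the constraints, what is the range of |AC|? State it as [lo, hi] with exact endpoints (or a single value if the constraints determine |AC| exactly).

|AB| ∈ {10}
|BC| ∈ {6}
|AC| ∈ {2·√(34 - 15·√(3))}

|AC| = 2·√(34 - 15·√(3))  (≈ 5.6637)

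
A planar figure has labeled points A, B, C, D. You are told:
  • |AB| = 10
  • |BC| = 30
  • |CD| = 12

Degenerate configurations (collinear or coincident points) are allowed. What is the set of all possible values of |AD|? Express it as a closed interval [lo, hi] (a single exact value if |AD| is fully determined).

|AD| ∈ [8, 52]  (≈ [8.0000, 52.0000])

|AB| ∈ {10}
|BC| ∈ {30}
|CD| ∈ {12}
|AC| ∈ [20, 40]
|BD| ∈ [18, 42]
|AD| ∈ [8, 52]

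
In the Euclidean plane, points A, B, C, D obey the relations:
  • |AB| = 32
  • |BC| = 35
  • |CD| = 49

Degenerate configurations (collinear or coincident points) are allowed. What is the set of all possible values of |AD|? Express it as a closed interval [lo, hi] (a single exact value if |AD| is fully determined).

|AD| ∈ [0, 116]  (≈ [0.0000, 116.0000])

|AB| ∈ {32}
|BC| ∈ {35}
|CD| ∈ {49}
|AC| ∈ [3, 67]
|BD| ∈ [14, 84]
|AD| ∈ [0, 116]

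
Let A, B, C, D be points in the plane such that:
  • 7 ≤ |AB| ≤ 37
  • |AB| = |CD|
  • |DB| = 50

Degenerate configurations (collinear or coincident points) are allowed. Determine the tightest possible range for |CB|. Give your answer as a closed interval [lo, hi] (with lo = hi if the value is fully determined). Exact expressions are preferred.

|AB| ∈ [7, 37]
|BD| ∈ {50}
|CD| ∈ [7, 37]
|AD| ∈ [13, 87]
|BC| ∈ [13, 87]
|AC| ∈ [0, 124]

|CB| ∈ [13, 87]  (≈ [13.0000, 87.0000])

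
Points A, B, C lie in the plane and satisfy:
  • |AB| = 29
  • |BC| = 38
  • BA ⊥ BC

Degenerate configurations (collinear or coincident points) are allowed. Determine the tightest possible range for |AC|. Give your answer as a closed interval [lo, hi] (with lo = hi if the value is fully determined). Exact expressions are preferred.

|AC| = √(2285)  (≈ 47.8017)

|AB| ∈ {29}
|BC| ∈ {38}
|AC| ∈ {√(2285)}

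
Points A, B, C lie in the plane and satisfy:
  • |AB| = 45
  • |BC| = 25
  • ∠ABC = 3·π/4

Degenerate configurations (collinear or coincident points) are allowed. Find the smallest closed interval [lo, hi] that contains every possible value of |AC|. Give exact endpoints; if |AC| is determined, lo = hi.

|AB| ∈ {45}
|BC| ∈ {25}
|AC| ∈ {5·√(45·√(2) + 106)}

|AC| = 5·√(45·√(2) + 106)  (≈ 65.1229)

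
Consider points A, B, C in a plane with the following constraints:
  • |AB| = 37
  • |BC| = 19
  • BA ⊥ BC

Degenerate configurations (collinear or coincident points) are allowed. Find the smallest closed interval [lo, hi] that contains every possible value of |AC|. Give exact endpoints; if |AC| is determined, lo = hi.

|AB| ∈ {37}
|BC| ∈ {19}
|AC| ∈ {√(1730)}

|AC| = √(1730)  (≈ 41.5933)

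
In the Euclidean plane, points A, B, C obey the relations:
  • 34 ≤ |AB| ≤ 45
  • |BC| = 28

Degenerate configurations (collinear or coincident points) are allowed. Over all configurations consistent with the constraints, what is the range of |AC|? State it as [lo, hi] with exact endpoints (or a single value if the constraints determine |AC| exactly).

|AB| ∈ [34, 45]
|BC| ∈ {28}
|AC| ∈ [6, 73]

|AC| ∈ [6, 73]  (≈ [6.0000, 73.0000])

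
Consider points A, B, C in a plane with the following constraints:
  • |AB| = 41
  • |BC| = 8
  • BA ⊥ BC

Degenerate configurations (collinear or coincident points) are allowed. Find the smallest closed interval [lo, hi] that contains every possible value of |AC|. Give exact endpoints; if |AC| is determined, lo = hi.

|AB| ∈ {41}
|BC| ∈ {8}
|AC| ∈ {√(1745)}

|AC| = √(1745)  (≈ 41.7732)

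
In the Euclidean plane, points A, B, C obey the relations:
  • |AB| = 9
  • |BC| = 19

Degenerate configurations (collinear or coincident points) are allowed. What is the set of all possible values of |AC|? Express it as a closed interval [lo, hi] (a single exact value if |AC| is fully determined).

|AB| ∈ {9}
|BC| ∈ {19}
|AC| ∈ [10, 28]

|AC| ∈ [10, 28]  (≈ [10.0000, 28.0000])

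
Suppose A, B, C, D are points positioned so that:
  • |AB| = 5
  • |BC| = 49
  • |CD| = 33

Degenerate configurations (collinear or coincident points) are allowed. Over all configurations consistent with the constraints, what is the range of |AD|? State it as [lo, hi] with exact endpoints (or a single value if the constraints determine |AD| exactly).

|AD| ∈ [11, 87]  (≈ [11.0000, 87.0000])

|AB| ∈ {5}
|BC| ∈ {49}
|CD| ∈ {33}
|AC| ∈ [44, 54]
|BD| ∈ [16, 82]
|AD| ∈ [11, 87]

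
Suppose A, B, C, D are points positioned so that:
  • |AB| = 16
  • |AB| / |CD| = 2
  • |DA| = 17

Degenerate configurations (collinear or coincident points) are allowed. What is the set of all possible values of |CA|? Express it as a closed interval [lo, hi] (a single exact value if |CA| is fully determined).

|AB| ∈ {16}
|AD| ∈ {17}
|CD| ∈ {8}
|BD| ∈ [1, 33]
|AC| ∈ [9, 25]
|BC| ∈ [0, 41]

|CA| ∈ [9, 25]  (≈ [9.0000, 25.0000])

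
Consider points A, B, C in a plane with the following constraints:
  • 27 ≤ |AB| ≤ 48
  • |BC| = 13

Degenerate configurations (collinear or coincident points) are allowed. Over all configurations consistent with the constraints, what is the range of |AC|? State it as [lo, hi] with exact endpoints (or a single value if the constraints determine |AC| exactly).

|AC| ∈ [14, 61]  (≈ [14.0000, 61.0000])

|AB| ∈ [27, 48]
|BC| ∈ {13}
|AC| ∈ [14, 61]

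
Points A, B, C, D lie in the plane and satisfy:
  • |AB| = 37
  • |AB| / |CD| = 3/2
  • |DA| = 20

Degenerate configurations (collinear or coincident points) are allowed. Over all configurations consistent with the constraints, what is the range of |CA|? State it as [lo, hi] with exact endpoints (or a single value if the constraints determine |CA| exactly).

|CA| ∈ [14/3, 134/3]  (≈ [4.6667, 44.6667])

|AB| ∈ {37}
|AD| ∈ {20}
|CD| ∈ {74/3}
|BD| ∈ [17, 57]
|AC| ∈ [14/3, 134/3]
|BC| ∈ [0, 245/3]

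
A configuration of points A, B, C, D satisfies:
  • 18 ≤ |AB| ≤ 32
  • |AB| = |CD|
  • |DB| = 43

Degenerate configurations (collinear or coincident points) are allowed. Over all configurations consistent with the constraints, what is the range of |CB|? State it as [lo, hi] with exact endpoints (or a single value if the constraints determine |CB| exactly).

|AB| ∈ [18, 32]
|BD| ∈ {43}
|CD| ∈ [18, 32]
|AD| ∈ [11, 75]
|BC| ∈ [11, 75]
|AC| ∈ [0, 107]

|CB| ∈ [11, 75]  (≈ [11.0000, 75.0000])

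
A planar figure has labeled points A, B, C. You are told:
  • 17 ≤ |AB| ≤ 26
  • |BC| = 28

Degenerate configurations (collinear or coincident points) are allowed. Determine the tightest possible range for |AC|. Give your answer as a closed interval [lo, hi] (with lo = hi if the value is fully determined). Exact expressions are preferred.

|AC| ∈ [2, 54]  (≈ [2.0000, 54.0000])

|AB| ∈ [17, 26]
|BC| ∈ {28}
|AC| ∈ [2, 54]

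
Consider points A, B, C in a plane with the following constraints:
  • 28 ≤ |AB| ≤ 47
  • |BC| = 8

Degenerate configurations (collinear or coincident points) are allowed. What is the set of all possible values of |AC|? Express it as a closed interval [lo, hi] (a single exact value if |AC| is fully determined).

|AB| ∈ [28, 47]
|BC| ∈ {8}
|AC| ∈ [20, 55]

|AC| ∈ [20, 55]  (≈ [20.0000, 55.0000])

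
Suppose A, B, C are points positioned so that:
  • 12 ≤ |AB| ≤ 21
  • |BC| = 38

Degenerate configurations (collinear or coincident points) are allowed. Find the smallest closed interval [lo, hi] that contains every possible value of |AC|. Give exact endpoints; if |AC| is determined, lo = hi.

|AB| ∈ [12, 21]
|BC| ∈ {38}
|AC| ∈ [17, 59]

|AC| ∈ [17, 59]  (≈ [17.0000, 59.0000])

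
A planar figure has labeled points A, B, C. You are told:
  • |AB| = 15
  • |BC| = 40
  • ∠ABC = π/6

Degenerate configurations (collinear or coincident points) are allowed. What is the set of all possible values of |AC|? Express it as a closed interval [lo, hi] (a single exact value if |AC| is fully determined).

|AB| ∈ {15}
|BC| ∈ {40}
|AC| ∈ {5·√(73 - 24·√(3))}

|AC| = 5·√(73 - 24·√(3))  (≈ 28.0316)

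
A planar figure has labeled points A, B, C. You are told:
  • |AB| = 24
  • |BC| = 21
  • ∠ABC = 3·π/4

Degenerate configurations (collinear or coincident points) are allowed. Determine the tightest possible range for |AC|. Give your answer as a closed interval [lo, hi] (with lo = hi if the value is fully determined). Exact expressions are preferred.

|AB| ∈ {24}
|BC| ∈ {21}
|AC| ∈ {3·√(56·√(2) + 113)}

|AC| = 3·√(56·√(2) + 113)  (≈ 41.5904)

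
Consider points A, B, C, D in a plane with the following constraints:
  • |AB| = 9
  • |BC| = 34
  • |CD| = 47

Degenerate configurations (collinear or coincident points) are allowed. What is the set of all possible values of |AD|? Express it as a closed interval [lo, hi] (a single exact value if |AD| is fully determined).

|AB| ∈ {9}
|BC| ∈ {34}
|CD| ∈ {47}
|AC| ∈ [25, 43]
|BD| ∈ [13, 81]
|AD| ∈ [4, 90]

|AD| ∈ [4, 90]  (≈ [4.0000, 90.0000])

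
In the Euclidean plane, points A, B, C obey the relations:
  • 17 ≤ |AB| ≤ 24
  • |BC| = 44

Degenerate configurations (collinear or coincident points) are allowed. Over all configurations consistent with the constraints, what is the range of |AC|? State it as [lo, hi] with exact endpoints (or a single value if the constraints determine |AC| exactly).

|AC| ∈ [20, 68]  (≈ [20.0000, 68.0000])

|AB| ∈ [17, 24]
|BC| ∈ {44}
|AC| ∈ [20, 68]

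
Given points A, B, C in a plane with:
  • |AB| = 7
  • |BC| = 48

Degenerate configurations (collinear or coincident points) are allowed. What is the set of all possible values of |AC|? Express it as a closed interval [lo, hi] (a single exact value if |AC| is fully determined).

|AB| ∈ {7}
|BC| ∈ {48}
|AC| ∈ [41, 55]

|AC| ∈ [41, 55]  (≈ [41.0000, 55.0000])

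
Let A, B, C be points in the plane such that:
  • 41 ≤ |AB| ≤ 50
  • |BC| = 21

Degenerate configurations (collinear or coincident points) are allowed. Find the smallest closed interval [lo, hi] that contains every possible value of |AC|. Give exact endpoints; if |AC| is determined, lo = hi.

|AC| ∈ [20, 71]  (≈ [20.0000, 71.0000])

|AB| ∈ [41, 50]
|BC| ∈ {21}
|AC| ∈ [20, 71]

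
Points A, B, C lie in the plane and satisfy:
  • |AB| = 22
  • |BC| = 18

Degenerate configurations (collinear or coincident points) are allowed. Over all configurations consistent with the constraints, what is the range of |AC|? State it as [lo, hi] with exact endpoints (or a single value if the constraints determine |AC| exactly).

|AB| ∈ {22}
|BC| ∈ {18}
|AC| ∈ [4, 40]

|AC| ∈ [4, 40]  (≈ [4.0000, 40.0000])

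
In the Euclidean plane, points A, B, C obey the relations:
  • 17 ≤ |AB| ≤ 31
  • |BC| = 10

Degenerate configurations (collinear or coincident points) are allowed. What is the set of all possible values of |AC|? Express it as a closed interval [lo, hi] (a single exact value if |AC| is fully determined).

|AC| ∈ [7, 41]  (≈ [7.0000, 41.0000])

|AB| ∈ [17, 31]
|BC| ∈ {10}
|AC| ∈ [7, 41]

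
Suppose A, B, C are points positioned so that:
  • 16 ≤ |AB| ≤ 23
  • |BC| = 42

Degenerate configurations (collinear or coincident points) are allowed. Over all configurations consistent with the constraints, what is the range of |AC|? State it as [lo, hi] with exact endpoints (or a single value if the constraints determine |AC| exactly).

|AB| ∈ [16, 23]
|BC| ∈ {42}
|AC| ∈ [19, 65]

|AC| ∈ [19, 65]  (≈ [19.0000, 65.0000])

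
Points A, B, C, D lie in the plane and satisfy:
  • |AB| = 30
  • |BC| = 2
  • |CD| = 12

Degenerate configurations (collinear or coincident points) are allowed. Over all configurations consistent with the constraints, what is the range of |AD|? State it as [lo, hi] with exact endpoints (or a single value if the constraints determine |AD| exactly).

|AB| ∈ {30}
|BC| ∈ {2}
|CD| ∈ {12}
|AC| ∈ [28, 32]
|BD| ∈ [10, 14]
|AD| ∈ [16, 44]

|AD| ∈ [16, 44]  (≈ [16.0000, 44.0000])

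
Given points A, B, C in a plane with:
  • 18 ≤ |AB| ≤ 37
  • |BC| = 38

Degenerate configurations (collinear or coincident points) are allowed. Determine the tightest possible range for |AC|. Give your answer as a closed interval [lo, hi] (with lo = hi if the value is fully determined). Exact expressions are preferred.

|AC| ∈ [1, 75]  (≈ [1.0000, 75.0000])

|AB| ∈ [18, 37]
|BC| ∈ {38}
|AC| ∈ [1, 75]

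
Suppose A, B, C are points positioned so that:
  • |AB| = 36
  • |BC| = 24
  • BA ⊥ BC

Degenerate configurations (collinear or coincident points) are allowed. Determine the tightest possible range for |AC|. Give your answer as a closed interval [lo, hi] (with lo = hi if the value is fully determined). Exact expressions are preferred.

|AC| = 12·√(13)  (≈ 43.2666)

|AB| ∈ {36}
|BC| ∈ {24}
|AC| ∈ {12·√(13)}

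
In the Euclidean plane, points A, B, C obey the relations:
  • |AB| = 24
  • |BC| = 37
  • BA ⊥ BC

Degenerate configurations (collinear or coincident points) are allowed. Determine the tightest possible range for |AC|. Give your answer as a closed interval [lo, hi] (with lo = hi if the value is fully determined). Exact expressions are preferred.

|AC| = √(1945)  (≈ 44.1022)

|AB| ∈ {24}
|BC| ∈ {37}
|AC| ∈ {√(1945)}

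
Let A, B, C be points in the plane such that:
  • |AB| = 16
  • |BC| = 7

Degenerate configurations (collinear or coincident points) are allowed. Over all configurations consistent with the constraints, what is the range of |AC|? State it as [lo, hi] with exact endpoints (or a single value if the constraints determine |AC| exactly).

|AC| ∈ [9, 23]  (≈ [9.0000, 23.0000])

|AB| ∈ {16}
|BC| ∈ {7}
|AC| ∈ [9, 23]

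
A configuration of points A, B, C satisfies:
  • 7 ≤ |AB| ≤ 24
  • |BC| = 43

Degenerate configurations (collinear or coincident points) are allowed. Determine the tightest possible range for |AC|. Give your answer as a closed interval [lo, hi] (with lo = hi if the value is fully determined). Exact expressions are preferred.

|AB| ∈ [7, 24]
|BC| ∈ {43}
|AC| ∈ [19, 67]

|AC| ∈ [19, 67]  (≈ [19.0000, 67.0000])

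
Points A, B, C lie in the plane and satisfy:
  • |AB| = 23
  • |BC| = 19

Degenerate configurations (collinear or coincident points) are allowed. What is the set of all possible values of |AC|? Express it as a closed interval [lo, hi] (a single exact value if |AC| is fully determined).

|AB| ∈ {23}
|BC| ∈ {19}
|AC| ∈ [4, 42]

|AC| ∈ [4, 42]  (≈ [4.0000, 42.0000])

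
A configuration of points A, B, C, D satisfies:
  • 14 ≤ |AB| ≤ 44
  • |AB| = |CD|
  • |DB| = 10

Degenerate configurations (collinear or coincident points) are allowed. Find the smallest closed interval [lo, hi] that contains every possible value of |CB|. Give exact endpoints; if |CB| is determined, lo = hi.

|AB| ∈ [14, 44]
|BD| ∈ {10}
|CD| ∈ [14, 44]
|AD| ∈ [4, 54]
|BC| ∈ [4, 54]
|AC| ∈ [0, 98]

|CB| ∈ [4, 54]  (≈ [4.0000, 54.0000])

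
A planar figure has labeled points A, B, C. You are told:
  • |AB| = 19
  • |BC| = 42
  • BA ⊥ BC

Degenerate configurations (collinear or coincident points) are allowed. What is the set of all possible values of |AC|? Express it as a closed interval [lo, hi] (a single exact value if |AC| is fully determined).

|AC| = 5·√(85)  (≈ 46.0977)

|AB| ∈ {19}
|BC| ∈ {42}
|AC| ∈ {5·√(85)}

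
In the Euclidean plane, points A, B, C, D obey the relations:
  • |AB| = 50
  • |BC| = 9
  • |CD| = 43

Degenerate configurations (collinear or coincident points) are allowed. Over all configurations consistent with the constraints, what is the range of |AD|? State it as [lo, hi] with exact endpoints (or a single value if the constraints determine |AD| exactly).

|AD| ∈ [0, 102]  (≈ [0.0000, 102.0000])

|AB| ∈ {50}
|BC| ∈ {9}
|CD| ∈ {43}
|AC| ∈ [41, 59]
|BD| ∈ [34, 52]
|AD| ∈ [0, 102]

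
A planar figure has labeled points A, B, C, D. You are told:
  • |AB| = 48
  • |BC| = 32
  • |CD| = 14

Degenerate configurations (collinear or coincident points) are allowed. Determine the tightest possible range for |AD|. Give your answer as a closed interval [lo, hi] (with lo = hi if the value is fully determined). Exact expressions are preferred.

|AD| ∈ [2, 94]  (≈ [2.0000, 94.0000])

|AB| ∈ {48}
|BC| ∈ {32}
|CD| ∈ {14}
|AC| ∈ [16, 80]
|BD| ∈ [18, 46]
|AD| ∈ [2, 94]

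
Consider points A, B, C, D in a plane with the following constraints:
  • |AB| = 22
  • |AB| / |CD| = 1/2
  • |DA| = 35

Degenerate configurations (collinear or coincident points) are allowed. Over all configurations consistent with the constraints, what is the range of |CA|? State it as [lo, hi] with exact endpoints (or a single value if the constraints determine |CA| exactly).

|AB| ∈ {22}
|AD| ∈ {35}
|CD| ∈ {44}
|BD| ∈ [13, 57]
|AC| ∈ [9, 79]
|BC| ∈ [0, 101]

|CA| ∈ [9, 79]  (≈ [9.0000, 79.0000])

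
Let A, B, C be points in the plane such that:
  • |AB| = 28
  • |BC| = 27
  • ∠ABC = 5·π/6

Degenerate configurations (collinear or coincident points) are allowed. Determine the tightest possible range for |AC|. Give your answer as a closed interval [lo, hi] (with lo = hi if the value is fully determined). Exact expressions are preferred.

|AC| = √(756·√(3) + 1513)  (≈ 53.1266)

|AB| ∈ {28}
|BC| ∈ {27}
|AC| ∈ {√(756·√(3) + 1513)}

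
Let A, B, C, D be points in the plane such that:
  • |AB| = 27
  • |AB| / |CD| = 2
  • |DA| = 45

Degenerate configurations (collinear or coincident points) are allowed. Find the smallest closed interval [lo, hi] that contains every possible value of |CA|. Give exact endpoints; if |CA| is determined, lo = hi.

|AB| ∈ {27}
|AD| ∈ {45}
|CD| ∈ {27/2}
|BD| ∈ [18, 72]
|AC| ∈ [63/2, 117/2]
|BC| ∈ [9/2, 171/2]

|CA| ∈ [63/2, 117/2]  (≈ [31.5000, 58.5000])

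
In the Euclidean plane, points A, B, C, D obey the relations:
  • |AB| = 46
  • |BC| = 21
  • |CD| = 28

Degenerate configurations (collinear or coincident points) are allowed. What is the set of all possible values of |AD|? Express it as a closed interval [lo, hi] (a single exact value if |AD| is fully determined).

|AB| ∈ {46}
|BC| ∈ {21}
|CD| ∈ {28}
|AC| ∈ [25, 67]
|BD| ∈ [7, 49]
|AD| ∈ [0, 95]

|AD| ∈ [0, 95]  (≈ [0.0000, 95.0000])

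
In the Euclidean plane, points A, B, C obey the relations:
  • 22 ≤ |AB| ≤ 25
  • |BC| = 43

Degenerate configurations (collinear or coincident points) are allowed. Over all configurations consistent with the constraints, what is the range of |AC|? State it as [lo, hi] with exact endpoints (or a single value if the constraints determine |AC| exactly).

|AB| ∈ [22, 25]
|BC| ∈ {43}
|AC| ∈ [18, 68]

|AC| ∈ [18, 68]  (≈ [18.0000, 68.0000])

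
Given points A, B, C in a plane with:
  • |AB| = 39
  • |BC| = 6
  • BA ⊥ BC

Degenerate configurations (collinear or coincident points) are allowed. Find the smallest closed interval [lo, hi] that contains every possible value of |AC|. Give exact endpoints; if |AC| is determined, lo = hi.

|AC| = 3·√(173)  (≈ 39.4588)

|AB| ∈ {39}
|BC| ∈ {6}
|AC| ∈ {3·√(173)}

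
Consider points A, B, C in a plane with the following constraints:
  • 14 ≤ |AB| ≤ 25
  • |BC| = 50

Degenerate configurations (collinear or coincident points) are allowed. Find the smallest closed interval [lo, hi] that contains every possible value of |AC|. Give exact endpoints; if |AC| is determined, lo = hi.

|AC| ∈ [25, 75]  (≈ [25.0000, 75.0000])

|AB| ∈ [14, 25]
|BC| ∈ {50}
|AC| ∈ [25, 75]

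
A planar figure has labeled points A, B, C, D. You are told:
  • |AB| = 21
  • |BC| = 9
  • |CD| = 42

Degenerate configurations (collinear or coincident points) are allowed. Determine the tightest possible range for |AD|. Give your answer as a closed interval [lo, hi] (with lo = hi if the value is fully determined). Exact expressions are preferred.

|AB| ∈ {21}
|BC| ∈ {9}
|CD| ∈ {42}
|AC| ∈ [12, 30]
|BD| ∈ [33, 51]
|AD| ∈ [12, 72]

|AD| ∈ [12, 72]  (≈ [12.0000, 72.0000])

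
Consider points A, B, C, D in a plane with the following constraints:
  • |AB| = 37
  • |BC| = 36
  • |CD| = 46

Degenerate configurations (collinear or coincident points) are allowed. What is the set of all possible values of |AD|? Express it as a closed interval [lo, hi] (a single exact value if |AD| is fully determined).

|AD| ∈ [0, 119]  (≈ [0.0000, 119.0000])

|AB| ∈ {37}
|BC| ∈ {36}
|CD| ∈ {46}
|AC| ∈ [1, 73]
|BD| ∈ [10, 82]
|AD| ∈ [0, 119]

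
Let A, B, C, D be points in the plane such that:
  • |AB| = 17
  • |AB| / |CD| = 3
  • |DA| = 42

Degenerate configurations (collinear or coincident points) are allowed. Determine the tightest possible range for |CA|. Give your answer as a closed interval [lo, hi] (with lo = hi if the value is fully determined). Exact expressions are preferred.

|AB| ∈ {17}
|AD| ∈ {42}
|CD| ∈ {17/3}
|BD| ∈ [25, 59]
|AC| ∈ [109/3, 143/3]
|BC| ∈ [58/3, 194/3]

|CA| ∈ [109/3, 143/3]  (≈ [36.3333, 47.6667])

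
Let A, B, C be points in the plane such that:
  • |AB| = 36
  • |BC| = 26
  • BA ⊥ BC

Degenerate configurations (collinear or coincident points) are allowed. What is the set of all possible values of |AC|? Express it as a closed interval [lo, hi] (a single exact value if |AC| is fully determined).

|AC| = 2·√(493)  (≈ 44.4072)

|AB| ∈ {36}
|BC| ∈ {26}
|AC| ∈ {2·√(493)}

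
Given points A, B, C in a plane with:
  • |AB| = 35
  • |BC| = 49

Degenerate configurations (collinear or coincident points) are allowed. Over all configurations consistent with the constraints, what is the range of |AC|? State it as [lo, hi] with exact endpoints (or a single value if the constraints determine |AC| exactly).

|AB| ∈ {35}
|BC| ∈ {49}
|AC| ∈ [14, 84]

|AC| ∈ [14, 84]  (≈ [14.0000, 84.0000])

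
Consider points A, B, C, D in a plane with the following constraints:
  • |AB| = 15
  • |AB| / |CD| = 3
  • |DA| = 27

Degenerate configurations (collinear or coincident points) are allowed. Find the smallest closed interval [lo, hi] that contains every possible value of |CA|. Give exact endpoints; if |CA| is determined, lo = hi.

|CA| ∈ [22, 32]  (≈ [22.0000, 32.0000])

|AB| ∈ {15}
|AD| ∈ {27}
|CD| ∈ {5}
|BD| ∈ [12, 42]
|AC| ∈ [22, 32]
|BC| ∈ [7, 47]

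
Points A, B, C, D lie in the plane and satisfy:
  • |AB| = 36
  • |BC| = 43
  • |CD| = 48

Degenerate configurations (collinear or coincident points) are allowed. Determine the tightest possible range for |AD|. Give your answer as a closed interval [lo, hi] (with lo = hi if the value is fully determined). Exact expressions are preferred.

|AB| ∈ {36}
|BC| ∈ {43}
|CD| ∈ {48}
|AC| ∈ [7, 79]
|BD| ∈ [5, 91]
|AD| ∈ [0, 127]

|AD| ∈ [0, 127]  (≈ [0.0000, 127.0000])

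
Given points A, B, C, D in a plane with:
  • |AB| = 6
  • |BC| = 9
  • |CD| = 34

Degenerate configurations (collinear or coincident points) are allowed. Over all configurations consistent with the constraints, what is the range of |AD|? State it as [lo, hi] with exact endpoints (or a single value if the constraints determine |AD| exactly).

|AB| ∈ {6}
|BC| ∈ {9}
|CD| ∈ {34}
|AC| ∈ [3, 15]
|BD| ∈ [25, 43]
|AD| ∈ [19, 49]

|AD| ∈ [19, 49]  (≈ [19.0000, 49.0000])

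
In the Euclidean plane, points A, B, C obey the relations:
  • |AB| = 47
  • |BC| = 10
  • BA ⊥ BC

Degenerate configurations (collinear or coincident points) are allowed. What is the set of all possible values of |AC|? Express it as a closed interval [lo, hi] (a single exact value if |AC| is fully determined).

|AC| = √(2309)  (≈ 48.0521)

|AB| ∈ {47}
|BC| ∈ {10}
|AC| ∈ {√(2309)}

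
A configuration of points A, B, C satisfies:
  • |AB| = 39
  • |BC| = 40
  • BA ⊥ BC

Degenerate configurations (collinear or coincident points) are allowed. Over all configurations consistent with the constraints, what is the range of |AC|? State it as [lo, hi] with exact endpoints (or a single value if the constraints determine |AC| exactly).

|AC| = √(3121)  (≈ 55.8659)

|AB| ∈ {39}
|BC| ∈ {40}
|AC| ∈ {√(3121)}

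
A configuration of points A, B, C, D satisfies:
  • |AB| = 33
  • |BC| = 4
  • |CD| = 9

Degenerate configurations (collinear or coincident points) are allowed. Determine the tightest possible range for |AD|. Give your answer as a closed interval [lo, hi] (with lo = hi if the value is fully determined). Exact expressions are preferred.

|AB| ∈ {33}
|BC| ∈ {4}
|CD| ∈ {9}
|AC| ∈ [29, 37]
|BD| ∈ [5, 13]
|AD| ∈ [20, 46]

|AD| ∈ [20, 46]  (≈ [20.0000, 46.0000])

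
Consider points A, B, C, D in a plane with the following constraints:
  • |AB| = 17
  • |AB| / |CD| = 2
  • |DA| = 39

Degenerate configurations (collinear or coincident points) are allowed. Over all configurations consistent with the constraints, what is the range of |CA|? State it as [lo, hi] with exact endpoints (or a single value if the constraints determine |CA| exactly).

|AB| ∈ {17}
|AD| ∈ {39}
|CD| ∈ {17/2}
|BD| ∈ [22, 56]
|AC| ∈ [61/2, 95/2]
|BC| ∈ [27/2, 129/2]

|CA| ∈ [61/2, 95/2]  (≈ [30.5000, 47.5000])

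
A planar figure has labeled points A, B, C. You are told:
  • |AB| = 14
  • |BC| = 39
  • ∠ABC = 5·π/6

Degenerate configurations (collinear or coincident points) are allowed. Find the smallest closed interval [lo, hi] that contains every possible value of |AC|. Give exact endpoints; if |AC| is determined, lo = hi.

|AC| = √(546·√(3) + 1717)  (≈ 51.6014)

|AB| ∈ {14}
|BC| ∈ {39}
|AC| ∈ {√(546·√(3) + 1717)}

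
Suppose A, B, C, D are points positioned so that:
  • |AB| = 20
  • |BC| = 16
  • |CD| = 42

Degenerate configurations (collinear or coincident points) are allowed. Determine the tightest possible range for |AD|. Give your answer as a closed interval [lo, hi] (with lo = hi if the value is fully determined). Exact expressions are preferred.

|AB| ∈ {20}
|BC| ∈ {16}
|CD| ∈ {42}
|AC| ∈ [4, 36]
|BD| ∈ [26, 58]
|AD| ∈ [6, 78]

|AD| ∈ [6, 78]  (≈ [6.0000, 78.0000])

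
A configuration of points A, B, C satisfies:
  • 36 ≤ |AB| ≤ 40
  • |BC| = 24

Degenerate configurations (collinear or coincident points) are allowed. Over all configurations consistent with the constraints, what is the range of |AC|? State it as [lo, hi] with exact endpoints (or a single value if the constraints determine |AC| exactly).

|AB| ∈ [36, 40]
|BC| ∈ {24}
|AC| ∈ [12, 64]

|AC| ∈ [12, 64]  (≈ [12.0000, 64.0000])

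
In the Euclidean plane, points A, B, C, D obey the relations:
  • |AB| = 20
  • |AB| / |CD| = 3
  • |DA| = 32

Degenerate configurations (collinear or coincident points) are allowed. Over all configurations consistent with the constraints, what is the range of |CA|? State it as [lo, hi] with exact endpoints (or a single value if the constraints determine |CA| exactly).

|CA| ∈ [76/3, 116/3]  (≈ [25.3333, 38.6667])

|AB| ∈ {20}
|AD| ∈ {32}
|CD| ∈ {20/3}
|BD| ∈ [12, 52]
|AC| ∈ [76/3, 116/3]
|BC| ∈ [16/3, 176/3]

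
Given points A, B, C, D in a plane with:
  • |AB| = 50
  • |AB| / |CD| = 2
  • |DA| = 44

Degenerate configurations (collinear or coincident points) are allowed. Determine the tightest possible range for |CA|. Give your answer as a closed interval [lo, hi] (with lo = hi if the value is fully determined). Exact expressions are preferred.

|AB| ∈ {50}
|AD| ∈ {44}
|CD| ∈ {25}
|BD| ∈ [6, 94]
|AC| ∈ [19, 69]
|BC| ∈ [0, 119]

|CA| ∈ [19, 69]  (≈ [19.0000, 69.0000])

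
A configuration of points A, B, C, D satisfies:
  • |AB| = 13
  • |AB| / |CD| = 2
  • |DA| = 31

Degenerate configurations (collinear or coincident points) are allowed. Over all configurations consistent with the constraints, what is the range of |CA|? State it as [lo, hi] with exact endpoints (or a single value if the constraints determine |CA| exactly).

|CA| ∈ [49/2, 75/2]  (≈ [24.5000, 37.5000])

|AB| ∈ {13}
|AD| ∈ {31}
|CD| ∈ {13/2}
|BD| ∈ [18, 44]
|AC| ∈ [49/2, 75/2]
|BC| ∈ [23/2, 101/2]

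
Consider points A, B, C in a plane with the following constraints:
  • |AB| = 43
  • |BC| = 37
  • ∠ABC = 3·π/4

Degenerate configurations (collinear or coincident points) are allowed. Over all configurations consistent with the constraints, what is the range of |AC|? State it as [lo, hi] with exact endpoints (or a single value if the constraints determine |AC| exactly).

|AB| ∈ {43}
|BC| ∈ {37}
|AC| ∈ {√(1591·√(2) + 3218)}

|AC| = √(1591·√(2) + 3218)  (≈ 73.9460)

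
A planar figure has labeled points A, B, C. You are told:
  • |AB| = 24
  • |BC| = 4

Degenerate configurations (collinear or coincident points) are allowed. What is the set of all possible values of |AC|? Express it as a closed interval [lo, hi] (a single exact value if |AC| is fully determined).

|AB| ∈ {24}
|BC| ∈ {4}
|AC| ∈ [20, 28]

|AC| ∈ [20, 28]  (≈ [20.0000, 28.0000])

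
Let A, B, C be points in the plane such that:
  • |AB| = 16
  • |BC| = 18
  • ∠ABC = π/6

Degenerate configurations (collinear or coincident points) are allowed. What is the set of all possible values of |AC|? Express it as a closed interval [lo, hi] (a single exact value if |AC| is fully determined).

|AC| = 2·√(145 - 72·√(3))  (≈ 9.0094)

|AB| ∈ {16}
|BC| ∈ {18}
|AC| ∈ {2·√(145 - 72·√(3))}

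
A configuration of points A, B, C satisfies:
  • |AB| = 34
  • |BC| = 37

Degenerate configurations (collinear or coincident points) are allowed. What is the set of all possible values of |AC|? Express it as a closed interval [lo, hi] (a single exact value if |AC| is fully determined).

|AB| ∈ {34}
|BC| ∈ {37}
|AC| ∈ [3, 71]

|AC| ∈ [3, 71]  (≈ [3.0000, 71.0000])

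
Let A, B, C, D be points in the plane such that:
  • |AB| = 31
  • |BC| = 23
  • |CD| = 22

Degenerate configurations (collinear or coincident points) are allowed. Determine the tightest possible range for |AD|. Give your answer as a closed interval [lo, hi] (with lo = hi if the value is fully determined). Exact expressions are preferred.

|AB| ∈ {31}
|BC| ∈ {23}
|CD| ∈ {22}
|AC| ∈ [8, 54]
|BD| ∈ [1, 45]
|AD| ∈ [0, 76]

|AD| ∈ [0, 76]  (≈ [0.0000, 76.0000])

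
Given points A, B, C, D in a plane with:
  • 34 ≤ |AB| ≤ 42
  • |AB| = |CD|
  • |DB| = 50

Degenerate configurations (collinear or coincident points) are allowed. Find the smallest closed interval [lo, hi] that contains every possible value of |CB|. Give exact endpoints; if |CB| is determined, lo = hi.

|CB| ∈ [8, 92]  (≈ [8.0000, 92.0000])

|AB| ∈ [34, 42]
|BD| ∈ {50}
|CD| ∈ [34, 42]
|AD| ∈ [8, 92]
|BC| ∈ [8, 92]
|AC| ∈ [0, 134]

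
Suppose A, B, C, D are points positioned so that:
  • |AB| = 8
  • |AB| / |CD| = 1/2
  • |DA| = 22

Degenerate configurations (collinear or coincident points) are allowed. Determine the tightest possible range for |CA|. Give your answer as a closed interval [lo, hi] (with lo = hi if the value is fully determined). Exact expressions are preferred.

|AB| ∈ {8}
|AD| ∈ {22}
|CD| ∈ {16}
|BD| ∈ [14, 30]
|AC| ∈ [6, 38]
|BC| ∈ [0, 46]

|CA| ∈ [6, 38]  (≈ [6.0000, 38.0000])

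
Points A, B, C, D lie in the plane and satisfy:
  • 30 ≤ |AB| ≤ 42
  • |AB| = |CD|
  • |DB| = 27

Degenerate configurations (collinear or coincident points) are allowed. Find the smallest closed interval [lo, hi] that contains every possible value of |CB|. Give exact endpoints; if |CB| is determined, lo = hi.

|CB| ∈ [3, 69]  (≈ [3.0000, 69.0000])

|AB| ∈ [30, 42]
|BD| ∈ {27}
|CD| ∈ [30, 42]
|AD| ∈ [3, 69]
|BC| ∈ [3, 69]
|AC| ∈ [0, 111]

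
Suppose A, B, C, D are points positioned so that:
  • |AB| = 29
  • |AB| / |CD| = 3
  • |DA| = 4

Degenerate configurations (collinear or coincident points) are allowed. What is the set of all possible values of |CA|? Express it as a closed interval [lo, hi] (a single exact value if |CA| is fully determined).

|CA| ∈ [17/3, 41/3]  (≈ [5.6667, 13.6667])

|AB| ∈ {29}
|AD| ∈ {4}
|CD| ∈ {29/3}
|BD| ∈ [25, 33]
|AC| ∈ [17/3, 41/3]
|BC| ∈ [46/3, 128/3]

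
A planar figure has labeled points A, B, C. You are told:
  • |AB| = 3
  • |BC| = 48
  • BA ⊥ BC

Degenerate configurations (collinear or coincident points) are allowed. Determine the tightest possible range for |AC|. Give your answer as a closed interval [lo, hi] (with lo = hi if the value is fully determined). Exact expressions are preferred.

|AB| ∈ {3}
|BC| ∈ {48}
|AC| ∈ {3·√(257)}

|AC| = 3·√(257)  (≈ 48.0937)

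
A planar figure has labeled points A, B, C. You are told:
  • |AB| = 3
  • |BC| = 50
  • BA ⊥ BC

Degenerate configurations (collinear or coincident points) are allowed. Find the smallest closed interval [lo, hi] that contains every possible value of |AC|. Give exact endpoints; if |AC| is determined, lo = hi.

|AC| = √(2509)  (≈ 50.0899)

|AB| ∈ {3}
|BC| ∈ {50}
|AC| ∈ {√(2509)}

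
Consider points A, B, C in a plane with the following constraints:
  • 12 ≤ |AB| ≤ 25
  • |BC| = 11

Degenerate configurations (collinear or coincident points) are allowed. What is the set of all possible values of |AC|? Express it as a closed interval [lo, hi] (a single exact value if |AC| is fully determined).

|AC| ∈ [1, 36]  (≈ [1.0000, 36.0000])

|AB| ∈ [12, 25]
|BC| ∈ {11}
|AC| ∈ [1, 36]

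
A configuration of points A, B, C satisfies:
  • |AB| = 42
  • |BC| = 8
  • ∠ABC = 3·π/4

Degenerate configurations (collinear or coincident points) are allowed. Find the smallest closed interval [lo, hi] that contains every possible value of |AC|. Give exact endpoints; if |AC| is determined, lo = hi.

|AC| = 2·√(84·√(2) + 457)  (≈ 47.9914)

|AB| ∈ {42}
|BC| ∈ {8}
|AC| ∈ {2·√(84·√(2) + 457)}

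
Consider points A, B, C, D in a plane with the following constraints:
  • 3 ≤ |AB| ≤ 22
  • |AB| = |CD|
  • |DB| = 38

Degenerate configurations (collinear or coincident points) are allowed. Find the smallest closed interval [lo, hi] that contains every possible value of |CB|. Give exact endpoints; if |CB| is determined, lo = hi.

|CB| ∈ [16, 60]  (≈ [16.0000, 60.0000])

|AB| ∈ [3, 22]
|BD| ∈ {38}
|CD| ∈ [3, 22]
|AD| ∈ [16, 60]
|BC| ∈ [16, 60]
|AC| ∈ [0, 82]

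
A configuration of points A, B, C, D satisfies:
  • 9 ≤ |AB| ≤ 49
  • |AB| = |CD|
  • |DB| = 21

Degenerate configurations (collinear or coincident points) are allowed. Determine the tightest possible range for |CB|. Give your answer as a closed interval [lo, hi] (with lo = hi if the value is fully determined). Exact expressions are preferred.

|AB| ∈ [9, 49]
|BD| ∈ {21}
|CD| ∈ [9, 49]
|AD| ∈ [0, 70]
|BC| ∈ [0, 70]
|AC| ∈ [0, 119]

|CB| ∈ [0, 70]  (≈ [0.0000, 70.0000])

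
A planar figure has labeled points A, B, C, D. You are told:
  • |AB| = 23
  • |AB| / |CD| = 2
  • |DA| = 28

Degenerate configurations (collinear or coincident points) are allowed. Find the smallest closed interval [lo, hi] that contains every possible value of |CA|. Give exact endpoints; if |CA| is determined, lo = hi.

|CA| ∈ [33/2, 79/2]  (≈ [16.5000, 39.5000])

|AB| ∈ {23}
|AD| ∈ {28}
|CD| ∈ {23/2}
|BD| ∈ [5, 51]
|AC| ∈ [33/2, 79/2]
|BC| ∈ [0, 125/2]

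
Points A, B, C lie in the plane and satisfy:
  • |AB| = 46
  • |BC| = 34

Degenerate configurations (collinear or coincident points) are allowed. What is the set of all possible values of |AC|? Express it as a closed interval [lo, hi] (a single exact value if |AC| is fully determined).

|AC| ∈ [12, 80]  (≈ [12.0000, 80.0000])

|AB| ∈ {46}
|BC| ∈ {34}
|AC| ∈ [12, 80]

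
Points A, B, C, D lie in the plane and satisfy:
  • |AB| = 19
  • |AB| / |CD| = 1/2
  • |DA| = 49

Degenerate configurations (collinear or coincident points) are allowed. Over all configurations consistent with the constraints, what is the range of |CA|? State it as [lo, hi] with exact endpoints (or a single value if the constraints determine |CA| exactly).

|AB| ∈ {19}
|AD| ∈ {49}
|CD| ∈ {38}
|BD| ∈ [30, 68]
|AC| ∈ [11, 87]
|BC| ∈ [0, 106]

|CA| ∈ [11, 87]  (≈ [11.0000, 87.0000])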